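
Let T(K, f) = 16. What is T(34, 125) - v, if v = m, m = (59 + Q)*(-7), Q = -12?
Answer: 345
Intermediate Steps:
m = -329 (m = (59 - 12)*(-7) = 47*(-7) = -329)
v = -329
T(34, 125) - v = 16 - 1*(-329) = 16 + 329 = 345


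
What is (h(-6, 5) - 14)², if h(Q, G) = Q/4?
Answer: 961/4 ≈ 240.25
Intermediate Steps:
h(Q, G) = Q/4 (h(Q, G) = Q*(¼) = Q/4)
(h(-6, 5) - 14)² = ((¼)*(-6) - 14)² = (-3/2 - 14)² = (-31/2)² = 961/4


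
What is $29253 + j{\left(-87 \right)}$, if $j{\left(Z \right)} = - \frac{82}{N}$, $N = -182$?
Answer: $\frac{2662064}{91} \approx 29253.0$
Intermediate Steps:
$j{\left(Z \right)} = \frac{41}{91}$ ($j{\left(Z \right)} = - \frac{82}{-182} = \left(-82\right) \left(- \frac{1}{182}\right) = \frac{41}{91}$)
$29253 + j{\left(-87 \right)} = 29253 + \frac{41}{91} = \frac{2662064}{91}$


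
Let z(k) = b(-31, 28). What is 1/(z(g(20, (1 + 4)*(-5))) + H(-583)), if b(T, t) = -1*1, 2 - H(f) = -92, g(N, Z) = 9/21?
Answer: 1/93 ≈ 0.010753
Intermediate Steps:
g(N, Z) = 3/7 (g(N, Z) = 9*(1/21) = 3/7)
H(f) = 94 (H(f) = 2 - 1*(-92) = 2 + 92 = 94)
b(T, t) = -1
z(k) = -1
1/(z(g(20, (1 + 4)*(-5))) + H(-583)) = 1/(-1 + 94) = 1/93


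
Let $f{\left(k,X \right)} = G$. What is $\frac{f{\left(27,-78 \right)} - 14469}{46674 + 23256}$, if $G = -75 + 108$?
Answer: $- \frac{802}{3885} \approx -0.20643$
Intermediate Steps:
$G = 33$
$f{\left(k,X \right)} = 33$
$\frac{f{\left(27,-78 \right)} - 14469}{46674 + 23256} = \frac{33 - 14469}{46674 + 23256} = - \frac{14436}{69930} = \left(-14436\right) \frac{1}{69930} = - \frac{802}{3885}$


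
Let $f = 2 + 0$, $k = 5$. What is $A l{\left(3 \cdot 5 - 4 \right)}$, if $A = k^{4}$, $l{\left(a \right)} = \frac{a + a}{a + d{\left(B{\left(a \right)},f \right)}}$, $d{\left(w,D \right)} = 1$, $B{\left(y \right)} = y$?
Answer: $\frac{6875}{6} \approx 1145.8$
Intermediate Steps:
$f = 2$
$l{\left(a \right)} = \frac{2 a}{1 + a}$ ($l{\left(a \right)} = \frac{a + a}{a + 1} = \frac{2 a}{1 + a}$)
$A = 625$ ($A = 5^{4} = 625$)
$A l{\left(3 \cdot 5 - 4 \right)} = 625 \frac{2 \left(3 \cdot 5 - 4\right)}{1 + \left(3 \cdot 5 - 4\right)} = 625 \frac{2 \left(15 - 4\right)}{1 + \left(15 - 4\right)} = 625 \cdot 2 \cdot 11 \frac{1}{1 + 11} = 625 \cdot 2 \cdot 11 \cdot \frac{1}{12} = 625 \cdot \frac{11}{6} = \frac{6875}{6}$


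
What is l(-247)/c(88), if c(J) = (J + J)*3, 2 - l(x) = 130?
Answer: -8/33 ≈ -0.24242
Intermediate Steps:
l(x) = -128 (l(x) = 2 - 1*130 = 2 - 130 = -128)
c(J) = 6*J (c(J) = (2*J)*3 = 6*J)
l(-247)/c(88) = -128/(6*88) = -128/528 = -128*1/528 = -8/33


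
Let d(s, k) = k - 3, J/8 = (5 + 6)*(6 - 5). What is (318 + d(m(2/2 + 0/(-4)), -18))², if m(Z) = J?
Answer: 88209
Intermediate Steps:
J = 88 (J = 8*((5 + 6)*(6 - 5)) = 8*(11*1) = 8*11 = 88)
m(Z) = 88
d(s, k) = -3 + k
(318 + d(m(2/2 + 0/(-4)), -18))² = (318 + (-3 - 18))² = (318 - 21)² = 297² = 88209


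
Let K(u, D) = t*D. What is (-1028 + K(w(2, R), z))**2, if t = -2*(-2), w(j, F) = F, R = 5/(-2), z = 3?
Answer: 1032256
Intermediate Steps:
R = -5/2 (R = 5*(-1/2) = -5/2 ≈ -2.5000)
t = 4
K(u, D) = 4*D
(-1028 + K(w(2, R), z))**2 = (-1028 + 4*3)**2 = (-1028 + 12)**2 = (-1016)**2 = 1032256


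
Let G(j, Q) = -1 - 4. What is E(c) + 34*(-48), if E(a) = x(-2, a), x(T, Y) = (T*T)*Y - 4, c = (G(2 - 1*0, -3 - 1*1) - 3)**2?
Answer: -1380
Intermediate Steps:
G(j, Q) = -5
c = 64 (c = (-5 - 3)**2 = (-8)**2 = 64)
x(T, Y) = -4 + Y*T**2 (x(T, Y) = T**2*Y - 4 = Y*T**2 - 4 = -4 + Y*T**2)
E(a) = -4 + 4*a (E(a) = -4 + a*(-2)**2 = -4 + a*4 = -4 + 4*a)
E(c) + 34*(-48) = (-4 + 4*64) + 34*(-48) = (-4 + 256) - 1632 = 252 - 1632 = -1380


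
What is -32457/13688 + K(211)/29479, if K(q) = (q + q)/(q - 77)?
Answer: -64102705333/27035072984 ≈ -2.3711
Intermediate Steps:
K(q) = 2*q/(-77 + q) (K(q) = (2*q)/(-77 + q) = 2*q/(-77 + q))
-32457/13688 + K(211)/29479 = -32457/13688 + (2*211/(-77 + 211))/29479 = -32457*1/13688 + (2*211/134)*(1/29479) = -32457/13688 + (2*211*(1/134))*(1/29479) = -32457/13688 + (211/67)*(1/29479) = -32457/13688 + 211/1975093 = -64102705333/27035072984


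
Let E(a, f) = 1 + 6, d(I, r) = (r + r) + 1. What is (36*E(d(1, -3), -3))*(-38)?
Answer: -9576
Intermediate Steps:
d(I, r) = 1 + 2*r (d(I, r) = 2*r + 1 = 1 + 2*r)
E(a, f) = 7
(36*E(d(1, -3), -3))*(-38) = (36*7)*(-38) = 252*(-38) = -9576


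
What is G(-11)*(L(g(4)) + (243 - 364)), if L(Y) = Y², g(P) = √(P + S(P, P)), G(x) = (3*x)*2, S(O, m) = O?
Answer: 7458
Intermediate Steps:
G(x) = 6*x
g(P) = √2*√P (g(P) = √(P + P) = √(2*P) = √2*√P)
G(-11)*(L(g(4)) + (243 - 364)) = (6*(-11))*((√2*√4)² + (243 - 364)) = -66*((√2*2)² - 121) = -66*((2*√2)² - 121) = -66*(8 - 121) = -66*(-113) = 7458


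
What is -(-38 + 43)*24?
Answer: -120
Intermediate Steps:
-(-38 + 43)*24 = -5*24 = -1*120 = -120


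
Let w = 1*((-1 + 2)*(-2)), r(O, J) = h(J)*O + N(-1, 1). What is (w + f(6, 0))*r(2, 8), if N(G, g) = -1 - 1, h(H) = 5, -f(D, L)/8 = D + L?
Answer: -400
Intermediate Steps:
f(D, L) = -8*D - 8*L (f(D, L) = -8*(D + L) = -8*D - 8*L)
N(G, g) = -2
r(O, J) = -2 + 5*O (r(O, J) = 5*O - 2 = -2 + 5*O)
w = -2 (w = 1*(1*(-2)) = 1*(-2) = -2)
(w + f(6, 0))*r(2, 8) = (-2 + (-8*6 - 8*0))*(-2 + 5*2) = (-2 + (-48 + 0))*(-2 + 10) = (-2 - 48)*8 = -50*8 = -400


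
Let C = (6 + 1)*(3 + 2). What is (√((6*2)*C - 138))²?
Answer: 282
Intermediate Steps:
C = 35 (C = 7*5 = 35)
(√((6*2)*C - 138))² = (√((6*2)*35 - 138))² = (√(12*35 - 138))² = (√(420 - 138))² = (√282)² = 282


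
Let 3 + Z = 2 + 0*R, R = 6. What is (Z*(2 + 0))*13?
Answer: -26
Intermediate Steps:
Z = -1 (Z = -3 + (2 + 0*6) = -3 + (2 + 0) = -3 + 2 = -1)
(Z*(2 + 0))*13 = -(2 + 0)*13 = -1*2*13 = -2*13 = -26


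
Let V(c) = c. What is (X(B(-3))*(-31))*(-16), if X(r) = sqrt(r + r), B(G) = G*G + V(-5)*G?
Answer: 1984*sqrt(3) ≈ 3436.4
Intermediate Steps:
B(G) = G**2 - 5*G (B(G) = G*G - 5*G = G**2 - 5*G)
X(r) = sqrt(2)*sqrt(r) (X(r) = sqrt(2*r) = sqrt(2)*sqrt(r))
(X(B(-3))*(-31))*(-16) = ((sqrt(2)*sqrt(-3*(-5 - 3)))*(-31))*(-16) = ((sqrt(2)*sqrt(-3*(-8)))*(-31))*(-16) = ((sqrt(2)*sqrt(24))*(-31))*(-16) = ((sqrt(2)*(2*sqrt(6)))*(-31))*(-16) = ((4*sqrt(3))*(-31))*(-16) = -124*sqrt(3)*(-16) = 1984*sqrt(3)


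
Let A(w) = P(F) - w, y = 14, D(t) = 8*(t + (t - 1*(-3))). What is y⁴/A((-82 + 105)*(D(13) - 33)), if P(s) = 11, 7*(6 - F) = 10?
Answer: -19208/2283 ≈ -8.4135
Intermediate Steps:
F = 32/7 (F = 6 - ⅐*10 = 6 - 10/7 = 32/7 ≈ 4.5714)
D(t) = 24 + 16*t (D(t) = 8*(t + (t + 3)) = 8*(t + (3 + t)) = 8*(3 + 2*t) = 24 + 16*t)
A(w) = 11 - w
y⁴/A((-82 + 105)*(D(13) - 33)) = 14⁴/(11 - (-82 + 105)*((24 + 16*13) - 33)) = 38416/(11 - 23*((24 + 208) - 33)) = 38416/(11 - 23*(232 - 33)) = 38416/(11 - 23*199) = 38416/(11 - 1*4577) = 38416/(11 - 4577) = 38416/(-4566) = 38416*(-1/4566) = -19208/2283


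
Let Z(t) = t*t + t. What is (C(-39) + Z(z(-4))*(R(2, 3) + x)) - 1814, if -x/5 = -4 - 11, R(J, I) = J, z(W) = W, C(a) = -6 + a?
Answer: -935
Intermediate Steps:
Z(t) = t + t² (Z(t) = t² + t = t + t²)
x = 75 (x = -5*(-4 - 11) = -5*(-15) = 75)
(C(-39) + Z(z(-4))*(R(2, 3) + x)) - 1814 = ((-6 - 39) + (-4*(1 - 4))*(2 + 75)) - 1814 = (-45 - 4*(-3)*77) - 1814 = (-45 + 12*77) - 1814 = (-45 + 924) - 1814 = 879 - 1814 = -935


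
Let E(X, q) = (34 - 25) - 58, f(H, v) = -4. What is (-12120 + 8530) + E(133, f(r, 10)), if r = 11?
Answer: -3639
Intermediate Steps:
E(X, q) = -49 (E(X, q) = 9 - 58 = -49)
(-12120 + 8530) + E(133, f(r, 10)) = (-12120 + 8530) - 49 = -3590 - 49 = -3639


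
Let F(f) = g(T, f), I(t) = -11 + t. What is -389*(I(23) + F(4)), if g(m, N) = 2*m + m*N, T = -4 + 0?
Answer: 4668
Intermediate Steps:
T = -4
g(m, N) = 2*m + N*m
F(f) = -8 - 4*f (F(f) = -4*(2 + f) = -8 - 4*f)
-389*(I(23) + F(4)) = -389*((-11 + 23) + (-8 - 4*4)) = -389*(12 + (-8 - 16)) = -389*(12 - 24) = -389*(-12) = 4668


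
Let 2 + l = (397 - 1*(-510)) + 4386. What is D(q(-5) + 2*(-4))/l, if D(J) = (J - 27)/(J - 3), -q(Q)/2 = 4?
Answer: 43/100529 ≈ 0.00042774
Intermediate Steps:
q(Q) = -8 (q(Q) = -2*4 = -8)
l = 5291 (l = -2 + ((397 - 1*(-510)) + 4386) = -2 + ((397 + 510) + 4386) = -2 + (907 + 4386) = -2 + 5293 = 5291)
D(J) = (-27 + J)/(-3 + J)
D(q(-5) + 2*(-4))/l = ((-27 + (-8 + 2*(-4)))/(-3 + (-8 + 2*(-4))))/5291 = ((-27 + (-8 - 8))/(-3 + (-8 - 8)))*(1/5291) = ((-27 - 16)/(-3 - 16))*(1/5291) = (-43/(-19))*(1/5291) = -1/19*(-43)*(1/5291) = (43/19)*(1/5291) = 43/100529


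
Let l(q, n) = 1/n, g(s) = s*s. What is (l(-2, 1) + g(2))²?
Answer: 25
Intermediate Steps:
g(s) = s²
(l(-2, 1) + g(2))² = (1/1 + 2²)² = (1 + 4)² = 5² = 25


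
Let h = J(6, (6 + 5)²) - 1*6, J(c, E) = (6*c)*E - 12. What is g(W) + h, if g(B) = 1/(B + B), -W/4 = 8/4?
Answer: 69407/16 ≈ 4337.9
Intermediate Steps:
W = -8 (W = -32/4 = -4*2 = -8)
g(B) = 1/(2*B)
J(c, E) = -12 + 6*E*c (J(c, E) = 6*E*c - 12 = -12 + 6*E*c)
h = 4338 (h = (-12 + 6*(6 + 5)²*6) - 1*6 = (-12 + 6*11²*6) - 6 = (-12 + 6*121*6) - 6 = (-12 + 4356) - 6 = 4344 - 6 = 4338)
g(W) + h = (½)/(-8) + 4338 = (½)*(-⅛) + 4338 = -1/16 + 4338 = 69407/16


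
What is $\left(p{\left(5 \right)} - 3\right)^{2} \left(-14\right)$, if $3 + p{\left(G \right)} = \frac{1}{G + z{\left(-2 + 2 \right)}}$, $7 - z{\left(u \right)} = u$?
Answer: $- \frac{35287}{72} \approx -490.1$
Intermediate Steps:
$z{\left(u \right)} = 7 - u$
$p{\left(G \right)} = -3 + \frac{1}{7 + G}$ ($p{\left(G \right)} = -3 + \frac{1}{G + \left(7 - \left(-2 + 2\right)\right)} = -3 + \frac{1}{G + \left(7 - 0\right)} = -3 + \frac{1}{G + \left(7 + 0\right)} = -3 + \frac{1}{G + 7} = -3 + \frac{1}{7 + G}$)
$\left(p{\left(5 \right)} - 3\right)^{2} \left(-14\right) = \left(\frac{-20 - 15}{7 + 5} - 3\right)^{2} \left(-14\right) = \left(\frac{-20 - 15}{12} - 3\right)^{2} \left(-14\right) = \left(\frac{1}{12} \left(-35\right) - 3\right)^{2} \left(-14\right) = \left(- \frac{35}{12} - 3\right)^{2} \left(-14\right) = \left(- \frac{71}{12}\right)^{2} \left(-14\right) = \frac{5041}{144} \left(-14\right) = - \frac{35287}{72}$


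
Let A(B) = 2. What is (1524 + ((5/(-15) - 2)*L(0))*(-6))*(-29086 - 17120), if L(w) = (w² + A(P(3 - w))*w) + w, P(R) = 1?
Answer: -70417944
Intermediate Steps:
L(w) = w² + 3*w (L(w) = (w² + 2*w) + w = w² + 3*w)
(1524 + ((5/(-15) - 2)*L(0))*(-6))*(-29086 - 17120) = (1524 + ((5/(-15) - 2)*(0*(3 + 0)))*(-6))*(-29086 - 17120) = (1524 + ((5*(-1/15) - 2)*(0*3))*(-6))*(-46206) = (1524 + ((-⅓ - 2)*0)*(-6))*(-46206) = (1524 - 7/3*0*(-6))*(-46206) = (1524 + 0*(-6))*(-46206) = (1524 + 0)*(-46206) = 1524*(-46206) = -70417944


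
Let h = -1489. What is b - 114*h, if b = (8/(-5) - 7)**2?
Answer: 4245499/25 ≈ 1.6982e+5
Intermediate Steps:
b = 1849/25 (b = (8*(-1/5) - 7)**2 = (-8/5 - 7)**2 = (-43/5)**2 = 1849/25 ≈ 73.960)
b - 114*h = 1849/25 - 114*(-1489) = 1849/25 + 169746 = 4245499/25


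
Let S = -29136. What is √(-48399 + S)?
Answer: 3*I*√8615 ≈ 278.45*I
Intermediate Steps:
√(-48399 + S) = √(-48399 - 29136) = √(-77535) = 3*I*√8615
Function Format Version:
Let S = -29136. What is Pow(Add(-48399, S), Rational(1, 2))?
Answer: Mul(3, I, Pow(8615, Rational(1, 2))) ≈ Mul(278.45, I)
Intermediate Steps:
Pow(Add(-48399, S), Rational(1, 2)) = Pow(Add(-48399, -29136), Rational(1, 2)) = Pow(-77535, Rational(1, 2)) = Mul(3, I, Pow(8615, Rational(1, 2)))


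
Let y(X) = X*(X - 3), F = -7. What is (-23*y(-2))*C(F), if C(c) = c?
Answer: 1610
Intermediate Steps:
y(X) = X*(-3 + X)
(-23*y(-2))*C(F) = -(-46)*(-3 - 2)*(-7) = -(-46)*(-5)*(-7) = -23*10*(-7) = -230*(-7) = 1610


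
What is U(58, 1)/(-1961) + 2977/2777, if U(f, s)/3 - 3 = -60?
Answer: 6312764/5445697 ≈ 1.1592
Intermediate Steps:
U(f, s) = -171 (U(f, s) = 9 + 3*(-60) = 9 - 180 = -171)
U(58, 1)/(-1961) + 2977/2777 = -171/(-1961) + 2977/2777 = -171*(-1/1961) + 2977*(1/2777) = 171/1961 + 2977/2777 = 6312764/5445697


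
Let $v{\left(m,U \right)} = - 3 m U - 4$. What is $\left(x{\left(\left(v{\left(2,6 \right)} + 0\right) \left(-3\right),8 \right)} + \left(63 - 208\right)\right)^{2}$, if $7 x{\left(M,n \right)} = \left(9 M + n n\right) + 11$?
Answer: $400$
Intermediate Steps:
$v{\left(m,U \right)} = -4 - 3 U m$ ($v{\left(m,U \right)} = - 3 U m - 4 = -4 - 3 U m$)
$x{\left(M,n \right)} = \frac{11}{7} + \frac{n^{2}}{7} + \frac{9 M}{7}$ ($x{\left(M,n \right)} = \frac{\left(9 M + n n\right) + 11}{7} = \frac{\left(9 M + n^{2}\right) + 11}{7} = \frac{\left(n^{2} + 9 M\right) + 11}{7} = \frac{11 + n^{2} + 9 M}{7} = \frac{11}{7} + \frac{n^{2}}{7} + \frac{9 M}{7}$)
$\left(x{\left(\left(v{\left(2,6 \right)} + 0\right) \left(-3\right),8 \right)} + \left(63 - 208\right)\right)^{2} = \left(\left(\frac{11}{7} + \frac{8^{2}}{7} + \frac{9 \left(\left(-4 - 18 \cdot 2\right) + 0\right) \left(-3\right)}{7}\right) + \left(63 - 208\right)\right)^{2} = \left(\left(\frac{11}{7} + \frac{1}{7} \cdot 64 + \frac{9 \left(\left(-4 - 36\right) + 0\right) \left(-3\right)}{7}\right) - 145\right)^{2} = \left(\left(\frac{11}{7} + \frac{64}{7} + \frac{9 \left(-40 + 0\right) \left(-3\right)}{7}\right) - 145\right)^{2} = \left(\left(\frac{11}{7} + \frac{64}{7} + \frac{9 \left(\left(-40\right) \left(-3\right)\right)}{7}\right) - 145\right)^{2} = \left(\left(\frac{11}{7} + \frac{64}{7} + \frac{9}{7} \cdot 120\right) - 145\right)^{2} = \left(\left(\frac{11}{7} + \frac{64}{7} + \frac{1080}{7}\right) - 145\right)^{2} = \left(165 - 145\right)^{2} = 20^{2} = 400$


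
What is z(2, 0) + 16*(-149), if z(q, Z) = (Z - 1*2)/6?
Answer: -7153/3 ≈ -2384.3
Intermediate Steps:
z(q, Z) = -1/3 + Z/6 (z(q, Z) = (Z - 2)*(1/6) = (-2 + Z)*(1/6) = -1/3 + Z/6)
z(2, 0) + 16*(-149) = (-1/3 + (1/6)*0) + 16*(-149) = (-1/3 + 0) - 2384 = -1/3 - 2384 = -7153/3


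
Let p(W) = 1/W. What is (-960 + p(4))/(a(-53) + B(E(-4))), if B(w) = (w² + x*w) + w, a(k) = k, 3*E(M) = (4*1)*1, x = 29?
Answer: 34551/404 ≈ 85.522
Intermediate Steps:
E(M) = 4/3 (E(M) = ((4*1)*1)/3 = (4*1)/3 = (⅓)*4 = 4/3)
B(w) = w² + 30*w (B(w) = (w² + 29*w) + w = w² + 30*w)
(-960 + p(4))/(a(-53) + B(E(-4))) = (-960 + 1/4)/(-53 + 4*(30 + 4/3)/3) = (-960 + ¼)/(-53 + (4/3)*(94/3)) = -3839/(4*(-53 + 376/9)) = -3839/(4*(-101/9)) = -3839/4*(-9/101) = 34551/404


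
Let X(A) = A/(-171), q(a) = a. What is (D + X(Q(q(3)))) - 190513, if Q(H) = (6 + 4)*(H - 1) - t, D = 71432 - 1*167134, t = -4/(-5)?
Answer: -81571307/285 ≈ -2.8622e+5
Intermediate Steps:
t = ⅘ (t = -4*(-⅕) = ⅘ ≈ 0.80000)
D = -95702 (D = 71432 - 167134 = -95702)
Q(H) = -54/5 + 10*H (Q(H) = (6 + 4)*(H - 1) - 1*⅘ = 10*(-1 + H) - ⅘ = (-10 + 10*H) - ⅘ = -54/5 + 10*H)
X(A) = -A/171 (X(A) = A*(-1/171) = -A/171)
(D + X(Q(q(3)))) - 190513 = (-95702 - (-54/5 + 10*3)/171) - 190513 = (-95702 - (-54/5 + 30)/171) - 190513 = (-95702 - 1/171*96/5) - 190513 = (-95702 - 32/285) - 190513 = -27275102/285 - 190513 = -81571307/285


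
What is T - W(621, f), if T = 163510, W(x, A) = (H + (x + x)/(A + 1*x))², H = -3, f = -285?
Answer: 512765839/3136 ≈ 1.6351e+5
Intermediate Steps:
W(x, A) = (-3 + 2*x/(A + x))² (W(x, A) = (-3 + (x + x)/(A + 1*x))² = (-3 + (2*x)/(A + x))² = (-3 + 2*x/(A + x))²)
T - W(621, f) = 163510 - (621 + 3*(-285))²/(-285 + 621)² = 163510 - (621 - 855)²/336² = 163510 - (-234)²/112896 = 163510 - 54756/112896 = 163510 - 1*1521/3136 = 163510 - 1521/3136 = 512765839/3136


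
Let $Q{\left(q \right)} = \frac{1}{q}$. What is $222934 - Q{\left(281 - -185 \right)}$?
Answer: $\frac{103887243}{466} \approx 2.2293 \cdot 10^{5}$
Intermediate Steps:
$222934 - Q{\left(281 - -185 \right)} = 222934 - \frac{1}{281 - -185} = 222934 - \frac{1}{281 + 185} = 222934 - \frac{1}{466} = \frac{103887243}{466}$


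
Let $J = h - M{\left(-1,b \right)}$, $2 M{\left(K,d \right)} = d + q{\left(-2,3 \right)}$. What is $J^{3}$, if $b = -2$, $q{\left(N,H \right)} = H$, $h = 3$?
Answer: $\frac{125}{8} \approx 15.625$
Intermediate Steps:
$M{\left(K,d \right)} = \frac{3}{2} + \frac{d}{2}$ ($M{\left(K,d \right)} = \frac{d + 3}{2} = \frac{3 + d}{2} = \frac{3}{2} + \frac{d}{2}$)
$J = \frac{5}{2}$ ($J = 3 - \left(\frac{3}{2} + \frac{1}{2} \left(-2\right)\right) = 3 - \left(\frac{3}{2} - 1\right) = 3 - \frac{1}{2} = \frac{5}{2} \approx 2.5$)
$J^{3} = \left(\frac{5}{2}\right)^{3} = \frac{125}{8}$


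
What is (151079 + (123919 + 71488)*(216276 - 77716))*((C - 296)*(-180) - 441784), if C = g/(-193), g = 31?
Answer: -2030022717715564308/193 ≈ -1.0518e+16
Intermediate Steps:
C = -31/193 (C = 31/(-193) = 31*(-1/193) = -31/193 ≈ -0.16062)
(151079 + (123919 + 71488)*(216276 - 77716))*((C - 296)*(-180) - 441784) = (151079 + (123919 + 71488)*(216276 - 77716))*((-31/193 - 296)*(-180) - 441784) = (151079 + 195407*138560)*(-57159/193*(-180) - 441784) = (151079 + 27075593920)*(10288620/193 - 441784) = 27075744999*(-74975692/193) = -2030022717715564308/193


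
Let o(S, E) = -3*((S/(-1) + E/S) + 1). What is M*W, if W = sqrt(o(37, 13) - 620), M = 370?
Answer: 10*I*sqrt(702371) ≈ 8380.8*I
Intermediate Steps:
o(S, E) = -3 + 3*S - 3*E/S (o(S, E) = -3*((S*(-1) + E/S) + 1) = -3*((-S + E/S) + 1) = -3*(1 - S + E/S) = -3 + 3*S - 3*E/S)
W = I*sqrt(702371)/37 (W = sqrt((-3 + 3*37 - 3*13/37) - 620) = sqrt((-3 + 111 - 3*13*1/37) - 620) = sqrt((-3 + 111 - 39/37) - 620) = sqrt(3957/37 - 620) = sqrt(-18983/37) = I*sqrt(702371)/37 ≈ 22.651*I)
M*W = 370*(I*sqrt(702371)/37) = 10*I*sqrt(702371)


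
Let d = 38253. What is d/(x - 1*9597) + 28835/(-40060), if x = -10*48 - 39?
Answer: -15200917/3377058 ≈ -4.5012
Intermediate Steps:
x = -519 (x = -480 - 39 = -519)
d/(x - 1*9597) + 28835/(-40060) = 38253/(-519 - 1*9597) + 28835/(-40060) = 38253/(-519 - 9597) + 28835*(-1/40060) = 38253/(-10116) - 5767/8012 = 38253*(-1/10116) - 5767/8012 = -12751/3372 - 5767/8012 = -15200917/3377058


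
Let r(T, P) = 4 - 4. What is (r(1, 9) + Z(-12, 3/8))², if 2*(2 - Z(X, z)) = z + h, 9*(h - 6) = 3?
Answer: 4225/2304 ≈ 1.8338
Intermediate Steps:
h = 19/3 (h = 6 + (⅑)*3 = 6 + ⅓ = 19/3 ≈ 6.3333)
r(T, P) = 0
Z(X, z) = -7/6 - z/2 (Z(X, z) = 2 - (z + 19/3)/2 = 2 - (19/3 + z)/2 = 2 + (-19/6 - z/2) = -7/6 - z/2)
(r(1, 9) + Z(-12, 3/8))² = (0 + (-7/6 - 3/(2*8)))² = (0 + (-7/6 - ½*3/8))² = (0 + (-7/6 - 3/16))² = (0 - 65/48)² = (-65/48)² = 4225/2304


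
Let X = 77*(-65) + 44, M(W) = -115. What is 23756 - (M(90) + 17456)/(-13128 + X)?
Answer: 429739625/18089 ≈ 23757.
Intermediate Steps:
X = -4961 (X = -5005 + 44 = -4961)
23756 - (M(90) + 17456)/(-13128 + X) = 23756 - (-115 + 17456)/(-13128 - 4961) = 23756 - 17341/(-18089) = 23756 - 17341*(-1)/18089 = 23756 - 1*(-17341/18089) = 23756 + 17341/18089 = 429739625/18089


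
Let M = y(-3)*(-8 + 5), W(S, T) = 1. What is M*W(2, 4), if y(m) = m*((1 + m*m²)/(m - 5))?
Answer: 117/4 ≈ 29.250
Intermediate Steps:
y(m) = m*(1 + m³)/(-5 + m) (y(m) = m*((1 + m³)/(-5 + m)) = m*(1 + m³)/(-5 + m))
M = 117/4 (M = ((-3 + (-3)⁴)/(-5 - 3))*(-8 + 5) = ((-3 + 81)/(-8))*(-3) = -⅛*78*(-3) = -39/4*(-3) = 117/4 ≈ 29.250)
M*W(2, 4) = (117/4)*1 = 117/4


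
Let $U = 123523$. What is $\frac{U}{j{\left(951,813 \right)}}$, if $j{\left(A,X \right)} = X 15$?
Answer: $\frac{123523}{12195} \approx 10.129$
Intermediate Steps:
$j{\left(A,X \right)} = 15 X$
$\frac{U}{j{\left(951,813 \right)}} = \frac{123523}{15 \cdot 813} = \frac{123523}{12195}$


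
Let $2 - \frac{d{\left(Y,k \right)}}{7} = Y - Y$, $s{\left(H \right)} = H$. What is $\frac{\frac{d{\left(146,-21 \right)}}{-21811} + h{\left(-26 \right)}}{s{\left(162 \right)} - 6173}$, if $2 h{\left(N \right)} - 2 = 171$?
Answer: $- \frac{3773275}{262211842} \approx -0.01439$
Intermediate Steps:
$h{\left(N \right)} = \frac{173}{2}$ ($h{\left(N \right)} = 1 + \frac{1}{2} \cdot 171 = 1 + \frac{171}{2} = \frac{173}{2}$)
$d{\left(Y,k \right)} = 14$ ($d{\left(Y,k \right)} = 14 - 7 \left(Y - Y\right) = 14 - 0 = 14 + 0 = 14$)
$\frac{\frac{d{\left(146,-21 \right)}}{-21811} + h{\left(-26 \right)}}{s{\left(162 \right)} - 6173} = \frac{\frac{14}{-21811} + \frac{173}{2}}{162 - 6173} = \frac{14 \left(- \frac{1}{21811}\right) + \frac{173}{2}}{-6011} = \left(- \frac{14}{21811} + \frac{173}{2}\right) \left(- \frac{1}{6011}\right) = \frac{3773275}{43622} \left(- \frac{1}{6011}\right) = - \frac{3773275}{262211842}$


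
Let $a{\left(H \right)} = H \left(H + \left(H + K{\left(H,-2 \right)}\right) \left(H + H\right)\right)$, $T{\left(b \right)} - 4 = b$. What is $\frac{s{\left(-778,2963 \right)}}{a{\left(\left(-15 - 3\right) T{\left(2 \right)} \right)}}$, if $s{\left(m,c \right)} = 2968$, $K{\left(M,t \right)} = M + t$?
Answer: $- \frac{371}{634230} \approx -0.00058496$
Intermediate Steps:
$T{\left(b \right)} = 4 + b$
$a{\left(H \right)} = H \left(H + 2 H \left(-2 + 2 H\right)\right)$ ($a{\left(H \right)} = H \left(H + \left(H + \left(H - 2\right)\right) \left(H + H\right)\right) = H \left(H + \left(H + \left(-2 + H\right)\right) 2 H\right) = H \left(H + \left(-2 + 2 H\right) 2 H\right) = H \left(H + 2 H \left(-2 + 2 H\right)\right)$)
$\frac{s{\left(-778,2963 \right)}}{a{\left(\left(-15 - 3\right) T{\left(2 \right)} \right)}} = \frac{2968}{\left(\left(-15 - 3\right) \left(4 + 2\right)\right)^{2} \left(-3 + 4 \left(-15 - 3\right) \left(4 + 2\right)\right)} = \frac{2968}{\left(\left(-18\right) 6\right)^{2} \left(-3 + 4 \left(\left(-18\right) 6\right)\right)} = \frac{2968}{\left(-108\right)^{2} \left(-3 + 4 \left(-108\right)\right)} = \frac{2968}{11664 \left(-3 - 432\right)} = \frac{2968}{11664 \left(-435\right)} = \frac{2968}{-5073840} = 2968 \left(- \frac{1}{5073840}\right) = - \frac{371}{634230}$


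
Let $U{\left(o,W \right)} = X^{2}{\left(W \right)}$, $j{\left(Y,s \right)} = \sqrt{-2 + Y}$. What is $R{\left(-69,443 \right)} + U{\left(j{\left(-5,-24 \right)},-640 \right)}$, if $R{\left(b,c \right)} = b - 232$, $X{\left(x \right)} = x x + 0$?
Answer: $167772159699$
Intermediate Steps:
$X{\left(x \right)} = x^{2}$ ($X{\left(x \right)} = x^{2} + 0 = x^{2}$)
$U{\left(o,W \right)} = W^{4}$ ($U{\left(o,W \right)} = \left(W^{2}\right)^{2} = W^{4}$)
$R{\left(b,c \right)} = -232 + b$
$R{\left(-69,443 \right)} + U{\left(j{\left(-5,-24 \right)},-640 \right)} = \left(-232 - 69\right) + \left(-640\right)^{4} = -301 + 167772160000 = 167772159699$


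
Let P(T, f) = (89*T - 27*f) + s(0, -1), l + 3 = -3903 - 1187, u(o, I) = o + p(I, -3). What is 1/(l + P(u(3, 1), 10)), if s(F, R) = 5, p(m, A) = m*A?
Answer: -1/5358 ≈ -0.00018664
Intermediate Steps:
p(m, A) = A*m
u(o, I) = o - 3*I
l = -5093 (l = -3 + (-3903 - 1187) = -3 - 5090 = -5093)
P(T, f) = 5 - 27*f + 89*T (P(T, f) = (89*T - 27*f) + 5 = (-27*f + 89*T) + 5 = 5 - 27*f + 89*T)
1/(l + P(u(3, 1), 10)) = 1/(-5093 + (5 - 27*10 + 89*(3 - 3*1))) = 1/(-5093 + (5 - 270 + 89*(3 - 3))) = 1/(-5093 + (5 - 270 + 89*0)) = 1/(-5093 + (5 - 270 + 0)) = 1/(-5093 - 265) = 1/(-5358) = -1/5358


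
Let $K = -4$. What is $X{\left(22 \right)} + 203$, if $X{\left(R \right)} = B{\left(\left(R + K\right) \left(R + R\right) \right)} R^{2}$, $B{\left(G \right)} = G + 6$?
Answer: $386435$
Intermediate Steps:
$B{\left(G \right)} = 6 + G$
$X{\left(R \right)} = R^{2} \left(6 + 2 R \left(-4 + R\right)\right)$ ($X{\left(R \right)} = \left(6 + \left(R - 4\right) \left(R + R\right)\right) R^{2} = \left(6 + \left(-4 + R\right) 2 R\right) R^{2} = \left(6 + 2 R \left(-4 + R\right)\right) R^{2} = R^{2} \left(6 + 2 R \left(-4 + R\right)\right)$)
$X{\left(22 \right)} + 203 = 2 \cdot 22^{2} \left(3 + 22 \left(-4 + 22\right)\right) + 203 = 2 \cdot 484 \left(3 + 22 \cdot 18\right) + 203 = 2 \cdot 484 \left(3 + 396\right) + 203 = 2 \cdot 484 \cdot 399 + 203 = 386232 + 203 = 386435$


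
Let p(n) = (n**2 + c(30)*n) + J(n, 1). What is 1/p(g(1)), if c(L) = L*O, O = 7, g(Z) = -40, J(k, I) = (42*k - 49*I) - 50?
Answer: -1/8579 ≈ -0.00011656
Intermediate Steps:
J(k, I) = -50 - 49*I + 42*k (J(k, I) = (-49*I + 42*k) - 50 = -50 - 49*I + 42*k)
c(L) = 7*L (c(L) = L*7 = 7*L)
p(n) = -99 + n**2 + 252*n (p(n) = (n**2 + (7*30)*n) + (-50 - 49*1 + 42*n) = (n**2 + 210*n) + (-50 - 49 + 42*n) = (n**2 + 210*n) + (-99 + 42*n) = -99 + n**2 + 252*n)
1/p(g(1)) = 1/(-99 + (-40)**2 + 252*(-40)) = 1/(-99 + 1600 - 10080) = 1/(-8579) = -1/8579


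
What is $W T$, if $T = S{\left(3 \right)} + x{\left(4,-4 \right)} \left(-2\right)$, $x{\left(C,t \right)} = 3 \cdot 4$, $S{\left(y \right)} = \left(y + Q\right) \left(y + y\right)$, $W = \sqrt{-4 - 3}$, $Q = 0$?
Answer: $- 6 i \sqrt{7} \approx - 15.875 i$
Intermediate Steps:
$W = i \sqrt{7}$ ($W = \sqrt{-7} = i \sqrt{7} \approx 2.6458 i$)
$S{\left(y \right)} = 2 y^{2}$ ($S{\left(y \right)} = \left(y + 0\right) \left(y + y\right) = y 2 y = 2 y^{2}$)
$x{\left(C,t \right)} = 12$
$T = -6$ ($T = 2 \cdot 3^{2} + 12 \left(-2\right) = 2 \cdot 9 - 24 = 18 - 24 = -6$)
$W T = i \sqrt{7} \left(-6\right) = - 6 i \sqrt{7}$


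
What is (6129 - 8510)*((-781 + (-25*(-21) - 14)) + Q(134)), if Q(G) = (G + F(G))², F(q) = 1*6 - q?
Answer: 557154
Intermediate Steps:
F(q) = 6 - q
Q(G) = 36 (Q(G) = (G + (6 - G))² = 6² = 36)
(6129 - 8510)*((-781 + (-25*(-21) - 14)) + Q(134)) = (6129 - 8510)*((-781 + (-25*(-21) - 14)) + 36) = -2381*((-781 + (525 - 14)) + 36) = -2381*((-781 + 511) + 36) = -2381*(-270 + 36) = -2381*(-234) = 557154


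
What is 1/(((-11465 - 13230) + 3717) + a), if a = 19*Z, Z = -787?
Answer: -1/35931 ≈ -2.7831e-5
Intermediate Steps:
a = -14953 (a = 19*(-787) = -14953)
1/(((-11465 - 13230) + 3717) + a) = 1/(((-11465 - 13230) + 3717) - 14953) = 1/((-24695 + 3717) - 14953) = 1/(-20978 - 14953) = 1/(-35931) = -1/35931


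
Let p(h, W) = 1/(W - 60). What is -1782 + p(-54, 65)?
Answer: -8909/5 ≈ -1781.8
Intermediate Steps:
p(h, W) = 1/(-60 + W)
-1782 + p(-54, 65) = -1782 + 1/(-60 + 65) = -1782 + 1/5 = -1782 + ⅕ = -8909/5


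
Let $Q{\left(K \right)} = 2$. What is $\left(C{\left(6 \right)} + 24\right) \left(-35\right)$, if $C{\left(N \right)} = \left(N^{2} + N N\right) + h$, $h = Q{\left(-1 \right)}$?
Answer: $-3430$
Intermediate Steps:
$h = 2$
$C{\left(N \right)} = 2 + 2 N^{2}$ ($C{\left(N \right)} = \left(N^{2} + N N\right) + 2 = \left(N^{2} + N^{2}\right) + 2 = 2 N^{2} + 2 = 2 + 2 N^{2}$)
$\left(C{\left(6 \right)} + 24\right) \left(-35\right) = \left(\left(2 + 2 \cdot 6^{2}\right) + 24\right) \left(-35\right) = \left(\left(2 + 2 \cdot 36\right) + 24\right) \left(-35\right) = \left(\left(2 + 72\right) + 24\right) \left(-35\right) = \left(74 + 24\right) \left(-35\right) = 98 \left(-35\right) = -3430$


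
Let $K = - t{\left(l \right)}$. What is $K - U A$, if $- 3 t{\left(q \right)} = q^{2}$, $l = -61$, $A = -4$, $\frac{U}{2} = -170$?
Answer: $- \frac{359}{3} \approx -119.67$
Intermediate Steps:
$U = -340$ ($U = 2 \left(-170\right) = -340$)
$t{\left(q \right)} = - \frac{q^{2}}{3}$
$K = \frac{3721}{3}$ ($K = - \frac{\left(-1\right) \left(-61\right)^{2}}{3} = - \frac{\left(-1\right) 3721}{3} = \left(-1\right) \left(- \frac{3721}{3}\right) = \frac{3721}{3} \approx 1240.3$)
$K - U A = \frac{3721}{3} - \left(-340\right) \left(-4\right) = \frac{3721}{3} - 1360 = - \frac{359}{3}$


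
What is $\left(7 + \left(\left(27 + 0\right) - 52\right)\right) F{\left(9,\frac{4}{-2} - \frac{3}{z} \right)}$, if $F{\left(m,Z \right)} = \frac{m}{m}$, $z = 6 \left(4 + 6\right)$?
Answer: $-18$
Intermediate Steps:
$z = 60$ ($z = 6 \cdot 10 = 60$)
$F{\left(m,Z \right)} = 1$
$\left(7 + \left(\left(27 + 0\right) - 52\right)\right) F{\left(9,\frac{4}{-2} - \frac{3}{z} \right)} = \left(7 + \left(\left(27 + 0\right) - 52\right)\right) 1 = \left(7 + \left(27 - 52\right)\right) 1 = \left(7 - 25\right) 1 = \left(-18\right) 1 = -18$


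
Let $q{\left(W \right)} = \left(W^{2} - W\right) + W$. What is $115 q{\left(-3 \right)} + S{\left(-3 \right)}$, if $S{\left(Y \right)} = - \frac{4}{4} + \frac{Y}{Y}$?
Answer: $1035$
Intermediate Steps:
$q{\left(W \right)} = W^{2}$
$S{\left(Y \right)} = 0$ ($S{\left(Y \right)} = \left(-4\right) \frac{1}{4} + 1 = -1 + 1 = 0$)
$115 q{\left(-3 \right)} + S{\left(-3 \right)} = 115 \left(-3\right)^{2} + 0 = 115 \cdot 9 + 0 = 1035 + 0 = 1035$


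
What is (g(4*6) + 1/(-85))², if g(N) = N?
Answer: 4157521/7225 ≈ 575.44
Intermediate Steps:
(g(4*6) + 1/(-85))² = (4*6 + 1/(-85))² = (24 - 1/85)² = (2039/85)² = 4157521/7225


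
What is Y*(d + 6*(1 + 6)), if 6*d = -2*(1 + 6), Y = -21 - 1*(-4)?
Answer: -2023/3 ≈ -674.33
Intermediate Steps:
Y = -17 (Y = -21 + 4 = -17)
d = -7/3 (d = (-2*(1 + 6))/6 = (-2*7)/6 = (⅙)*(-14) = -7/3 ≈ -2.3333)
Y*(d + 6*(1 + 6)) = -17*(-7/3 + 6*(1 + 6)) = -17*(-7/3 + 6*7) = -17*(-7/3 + 42) = -17*119/3 = -2023/3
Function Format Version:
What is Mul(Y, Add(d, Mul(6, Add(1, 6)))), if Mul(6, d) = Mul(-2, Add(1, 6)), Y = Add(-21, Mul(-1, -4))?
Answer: Rational(-2023, 3) ≈ -674.33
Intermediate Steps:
Y = -17 (Y = Add(-21, 4) = -17)
d = Rational(-7, 3) (d = Mul(Rational(1, 6), Mul(-2, Add(1, 6))) = Mul(Rational(1, 6), Mul(-2, 7)) = Mul(Rational(1, 6), -14) = Rational(-7, 3) ≈ -2.3333)
Mul(Y, Add(d, Mul(6, Add(1, 6)))) = Mul(-17, Add(Rational(-7, 3), Mul(6, Add(1, 6)))) = Mul(-17, Add(Rational(-7, 3), Mul(6, 7))) = Mul(-17, Add(Rational(-7, 3), 42)) = Mul(-17, Rational(119, 3)) = Rational(-2023, 3)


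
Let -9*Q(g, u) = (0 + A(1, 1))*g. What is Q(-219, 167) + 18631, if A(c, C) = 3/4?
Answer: 74597/4 ≈ 18649.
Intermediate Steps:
A(c, C) = 3/4 (A(c, C) = 3*(1/4) = 3/4)
Q(g, u) = -g/12 (Q(g, u) = -(0 + 3/4)*g/9 = -g/12)
Q(-219, 167) + 18631 = -1/12*(-219) + 18631 = 73/4 + 18631 = 74597/4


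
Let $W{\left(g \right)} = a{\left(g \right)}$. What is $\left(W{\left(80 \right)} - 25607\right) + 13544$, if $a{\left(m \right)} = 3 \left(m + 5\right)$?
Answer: $-11808$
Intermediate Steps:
$a{\left(m \right)} = 15 + 3 m$ ($a{\left(m \right)} = 3 \left(5 + m\right) = 15 + 3 m$)
$W{\left(g \right)} = 15 + 3 g$
$\left(W{\left(80 \right)} - 25607\right) + 13544 = \left(\left(15 + 3 \cdot 80\right) - 25607\right) + 13544 = \left(\left(15 + 240\right) - 25607\right) + 13544 = \left(255 - 25607\right) + 13544 = -25352 + 13544 = -11808$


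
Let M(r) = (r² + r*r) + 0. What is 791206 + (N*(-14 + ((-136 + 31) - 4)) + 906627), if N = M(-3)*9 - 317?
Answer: 1716898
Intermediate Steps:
M(r) = 2*r² (M(r) = (r² + r²) + 0 = 2*r² + 0 = 2*r²)
N = -155 (N = (2*(-3)²)*9 - 317 = (2*9)*9 - 317 = 18*9 - 317 = 162 - 317 = -155)
791206 + (N*(-14 + ((-136 + 31) - 4)) + 906627) = 791206 + (-155*(-14 + ((-136 + 31) - 4)) + 906627) = 791206 + (-155*(-14 + (-105 - 4)) + 906627) = 791206 + (-155*(-14 - 109) + 906627) = 791206 + (-155*(-123) + 906627) = 791206 + (19065 + 906627) = 791206 + 925692 = 1716898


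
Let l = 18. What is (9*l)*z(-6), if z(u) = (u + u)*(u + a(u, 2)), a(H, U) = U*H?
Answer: 34992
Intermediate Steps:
a(H, U) = H*U
z(u) = 6*u² (z(u) = (u + u)*(u + u*2) = (2*u)*(u + 2*u) = (2*u)*(3*u) = 6*u²)
(9*l)*z(-6) = (9*18)*(6*(-6)²) = 162*(6*36) = 162*216 = 34992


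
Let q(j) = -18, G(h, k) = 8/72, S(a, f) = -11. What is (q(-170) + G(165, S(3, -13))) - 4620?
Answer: -41741/9 ≈ -4637.9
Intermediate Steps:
G(h, k) = ⅑ (G(h, k) = 8*(1/72) = ⅑)
(q(-170) + G(165, S(3, -13))) - 4620 = (-18 + ⅑) - 4620 = -161/9 - 4620 = -41741/9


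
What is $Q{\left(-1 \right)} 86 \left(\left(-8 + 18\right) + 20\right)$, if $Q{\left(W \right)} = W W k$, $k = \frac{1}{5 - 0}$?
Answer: $516$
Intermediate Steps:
$k = \frac{1}{5}$ ($k = \frac{1}{5 + 0} = \frac{1}{5} \approx 0.2$)
$Q{\left(W \right)} = \frac{W^{2}}{5}$ ($Q{\left(W \right)} = W W \frac{1}{5} = W^{2} \cdot \frac{1}{5} = \frac{W^{2}}{5}$)
$Q{\left(-1 \right)} 86 \left(\left(-8 + 18\right) + 20\right) = \frac{\left(-1\right)^{2}}{5} \cdot 86 \left(\left(-8 + 18\right) + 20\right) = \frac{1}{5} \cdot 1 \cdot 86 \left(10 + 20\right) = \frac{1}{5} \cdot 86 \cdot 30 = \frac{86}{5} \cdot 30 = 516$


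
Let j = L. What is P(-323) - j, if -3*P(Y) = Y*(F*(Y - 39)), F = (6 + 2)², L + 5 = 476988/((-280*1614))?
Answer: -281819038093/112980 ≈ -2.4944e+6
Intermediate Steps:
L = -228049/37660 (L = -5 + 476988/((-280*1614)) = -5 + 476988/(-451920) = -5 + 476988*(-1/451920) = -5 - 39749/37660 = -228049/37660 ≈ -6.0555)
j = -228049/37660 ≈ -6.0555
F = 64 (F = 8² = 64)
P(Y) = -Y*(-2496 + 64*Y)/3 (P(Y) = -Y*64*(Y - 39)/3 = -Y*64*(-39 + Y)/3 = -Y*(-2496 + 64*Y)/3)
P(-323) - j = (64/3)*(-323)*(39 - 1*(-323)) - 1*(-228049/37660) = (64/3)*(-323)*(39 + 323) + 228049/37660 = (64/3)*(-323)*362 + 228049/37660 = -7483264/3 + 228049/37660 = -281819038093/112980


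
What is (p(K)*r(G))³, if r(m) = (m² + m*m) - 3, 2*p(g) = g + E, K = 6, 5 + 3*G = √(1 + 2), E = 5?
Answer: 171418159/5832 - 8258855*√3/486 ≈ -40.967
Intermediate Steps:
G = -5/3 + √3/3 (G = -5/3 + √(1 + 2)/3 = -5/3 + √3/3 ≈ -1.0893)
p(g) = 5/2 + g/2 (p(g) = (g + 5)/2 = (5 + g)/2 = 5/2 + g/2)
r(m) = -3 + 2*m² (r(m) = (m² + m²) - 3 = 2*m² - 3 = -3 + 2*m²)
(p(K)*r(G))³ = ((5/2 + (½)*6)*(-3 + 2*(-5/3 + √3/3)²))³ = ((5/2 + 3)*(-3 + 2*(-5/3 + √3/3)²))³ = (11*(-3 + 2*(-5/3 + √3/3)²)/2)³ = (-33/2 + 11*(-5/3 + √3/3)²)³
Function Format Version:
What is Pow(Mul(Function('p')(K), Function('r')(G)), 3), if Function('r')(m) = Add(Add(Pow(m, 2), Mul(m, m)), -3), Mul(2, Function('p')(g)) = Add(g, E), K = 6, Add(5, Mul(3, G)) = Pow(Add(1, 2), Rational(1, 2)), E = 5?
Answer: Add(Rational(171418159, 5832), Mul(Rational(-8258855, 486), Pow(3, Rational(1, 2)))) ≈ -40.967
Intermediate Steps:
G = Add(Rational(-5, 3), Mul(Rational(1, 3), Pow(3, Rational(1, 2)))) (G = Add(Rational(-5, 3), Mul(Rational(1, 3), Pow(Add(1, 2), Rational(1, 2)))) = Add(Rational(-5, 3), Mul(Rational(1, 3), Pow(3, Rational(1, 2)))) ≈ -1.0893)
Function('p')(g) = Add(Rational(5, 2), Mul(Rational(1, 2), g)) (Function('p')(g) = Mul(Rational(1, 2), Add(g, 5)) = Mul(Rational(1, 2), Add(5, g)) = Add(Rational(5, 2), Mul(Rational(1, 2), g)))
Function('r')(m) = Add(-3, Mul(2, Pow(m, 2))) (Function('r')(m) = Add(Add(Pow(m, 2), Pow(m, 2)), -3) = Add(Mul(2, Pow(m, 2)), -3) = Add(-3, Mul(2, Pow(m, 2))))
Pow(Mul(Function('p')(K), Function('r')(G)), 3) = Pow(Mul(Add(Rational(5, 2), Mul(Rational(1, 2), 6)), Add(-3, Mul(2, Pow(Add(Rational(-5, 3), Mul(Rational(1, 3), Pow(3, Rational(1, 2)))), 2)))), 3) = Pow(Mul(Add(Rational(5, 2), 3), Add(-3, Mul(2, Pow(Add(Rational(-5, 3), Mul(Rational(1, 3), Pow(3, Rational(1, 2)))), 2)))), 3) = Pow(Mul(Rational(11, 2), Add(-3, Mul(2, Pow(Add(Rational(-5, 3), Mul(Rational(1, 3), Pow(3, Rational(1, 2)))), 2)))), 3) = Pow(Add(Rational(-33, 2), Mul(11, Pow(Add(Rational(-5, 3), Mul(Rational(1, 3), Pow(3, Rational(1, 2)))), 2))), 3)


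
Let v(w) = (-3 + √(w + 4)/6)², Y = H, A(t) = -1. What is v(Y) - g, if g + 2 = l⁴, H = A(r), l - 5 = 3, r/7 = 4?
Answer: -49019/12 - √3 ≈ -4086.6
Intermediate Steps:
r = 28 (r = 7*4 = 28)
l = 8 (l = 5 + 3 = 8)
H = -1
Y = -1
g = 4094 (g = -2 + 8⁴ = -2 + 4096 = 4094)
v(w) = (-3 + √(4 + w)/6)² (v(w) = (-3 + √(4 + w)*(⅙))² = (-3 + √(4 + w)/6)²)
v(Y) - g = (-18 + √(4 - 1))²/36 - 1*4094 = (-18 + √3)²/36 - 4094 = -4094 + (-18 + √3)²/36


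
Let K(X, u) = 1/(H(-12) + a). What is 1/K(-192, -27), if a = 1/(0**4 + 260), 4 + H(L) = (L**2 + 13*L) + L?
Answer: -7279/260 ≈ -27.996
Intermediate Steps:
H(L) = -4 + L**2 + 14*L (H(L) = -4 + ((L**2 + 13*L) + L) = -4 + (L**2 + 14*L) = -4 + L**2 + 14*L)
a = 1/260 (a = 1/(0 + 260) = 1/260 ≈ 0.0038462)
K(X, u) = -260/7279 (K(X, u) = 1/((-4 + (-12)**2 + 14*(-12)) + 1/260) = 1/((-4 + 144 - 168) + 1/260) = 1/(-28 + 1/260) = 1/(-7279/260) = -260/7279)
1/K(-192, -27) = 1/(-260/7279) = -7279/260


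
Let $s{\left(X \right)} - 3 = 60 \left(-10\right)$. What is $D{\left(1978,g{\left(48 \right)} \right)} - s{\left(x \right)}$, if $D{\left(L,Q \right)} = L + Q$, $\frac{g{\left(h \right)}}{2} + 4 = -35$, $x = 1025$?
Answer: $2497$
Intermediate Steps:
$g{\left(h \right)} = -78$ ($g{\left(h \right)} = -8 + 2 \left(-35\right) = -8 - 70 = -78$)
$s{\left(X \right)} = -597$ ($s{\left(X \right)} = 3 + 60 \left(-10\right) = 3 - 600 = -597$)
$D{\left(1978,g{\left(48 \right)} \right)} - s{\left(x \right)} = \left(1978 - 78\right) - -597 = 1900 + 597 = 2497$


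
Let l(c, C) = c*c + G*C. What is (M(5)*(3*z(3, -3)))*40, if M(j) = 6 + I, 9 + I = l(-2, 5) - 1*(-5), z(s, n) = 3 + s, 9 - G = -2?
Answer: 43920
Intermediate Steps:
G = 11 (G = 9 - 1*(-2) = 9 + 2 = 11)
l(c, C) = c² + 11*C (l(c, C) = c*c + 11*C = c² + 11*C)
I = 55 (I = -9 + (((-2)² + 11*5) - 1*(-5)) = -9 + ((4 + 55) + 5) = -9 + (59 + 5) = -9 + 64 = 55)
M(j) = 61 (M(j) = 6 + 55 = 61)
(M(5)*(3*z(3, -3)))*40 = (61*(3*(3 + 3)))*40 = (61*(3*6))*40 = (61*18)*40 = 1098*40 = 43920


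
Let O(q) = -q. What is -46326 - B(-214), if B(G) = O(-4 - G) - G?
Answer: -46330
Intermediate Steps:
B(G) = 4 (B(G) = -(-4 - G) - G = (4 + G) - G = 4)
-46326 - B(-214) = -46326 - 1*4 = -46326 - 4 = -46330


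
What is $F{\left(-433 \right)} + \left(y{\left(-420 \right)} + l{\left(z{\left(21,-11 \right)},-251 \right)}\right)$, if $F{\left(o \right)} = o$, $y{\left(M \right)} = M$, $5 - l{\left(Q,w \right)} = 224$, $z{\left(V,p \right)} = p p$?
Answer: $-1072$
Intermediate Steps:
$z{\left(V,p \right)} = p^{2}$
$l{\left(Q,w \right)} = -219$ ($l{\left(Q,w \right)} = 5 - 224 = -219$)
$F{\left(-433 \right)} + \left(y{\left(-420 \right)} + l{\left(z{\left(21,-11 \right)},-251 \right)}\right) = -433 - 639 = -1072$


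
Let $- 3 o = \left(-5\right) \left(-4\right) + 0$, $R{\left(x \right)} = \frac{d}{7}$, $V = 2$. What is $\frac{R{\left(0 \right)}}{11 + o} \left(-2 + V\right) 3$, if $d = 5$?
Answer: $0$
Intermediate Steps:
$R{\left(x \right)} = \frac{5}{7}$
$o = - \frac{20}{3}$ ($o = - \frac{\left(-5\right) \left(-4\right) + 0}{3} = - \frac{20 + 0}{3} = \left(- \frac{1}{3}\right) 20 = - \frac{20}{3} \approx -6.6667$)
$\frac{R{\left(0 \right)}}{11 + o} \left(-2 + V\right) 3 = \frac{1}{11 - \frac{20}{3}} \cdot \frac{5}{7} \left(-2 + 2\right) 3 = \frac{1}{\frac{13}{3}} \cdot \frac{5}{7} \cdot 0 \cdot 3 = \frac{3}{13} \cdot \frac{5}{7} \cdot 0 = \frac{15}{91} \cdot 0 = 0$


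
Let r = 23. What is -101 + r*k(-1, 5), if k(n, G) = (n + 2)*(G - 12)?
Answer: -262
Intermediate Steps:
k(n, G) = (-12 + G)*(2 + n) (k(n, G) = (2 + n)*(-12 + G) = (-12 + G)*(2 + n))
-101 + r*k(-1, 5) = -101 + 23*(-24 - 12*(-1) + 2*5 + 5*(-1)) = -101 + 23*(-24 + 12 + 10 - 5) = -101 + 23*(-7) = -101 - 161 = -262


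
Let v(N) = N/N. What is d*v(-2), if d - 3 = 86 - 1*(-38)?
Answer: 127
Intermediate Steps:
v(N) = 1
d = 127 (d = 3 + (86 - 1*(-38)) = 3 + (86 + 38) = 3 + 124 = 127)
d*v(-2) = 127*1 = 127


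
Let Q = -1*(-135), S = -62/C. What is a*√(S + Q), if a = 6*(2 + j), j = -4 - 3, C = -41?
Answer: -30*√229477/41 ≈ -350.52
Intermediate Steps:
S = 62/41 (S = -62/(-41) = -62*(-1/41) = 62/41 ≈ 1.5122)
Q = 135
j = -7
a = -30 (a = 6*(2 - 7) = 6*(-5) = -30)
a*√(S + Q) = -30*√(62/41 + 135) = -30*√229477/41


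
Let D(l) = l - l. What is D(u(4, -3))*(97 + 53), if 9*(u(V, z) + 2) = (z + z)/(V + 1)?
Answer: 0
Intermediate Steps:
u(V, z) = -2 + 2*z/(9*(1 + V)) (u(V, z) = -2 + ((z + z)/(V + 1))/9 = -2 + ((2*z)/(1 + V))/9 = -2 + (2*z/(1 + V))/9 = -2 + 2*z/(9*(1 + V)))
D(l) = 0
D(u(4, -3))*(97 + 53) = 0*(97 + 53) = 0*150 = 0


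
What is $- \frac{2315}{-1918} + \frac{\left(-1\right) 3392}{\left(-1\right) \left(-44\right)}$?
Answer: $- \frac{1600999}{21098} \approx -75.884$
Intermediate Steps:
$- \frac{2315}{-1918} + \frac{\left(-1\right) 3392}{\left(-1\right) \left(-44\right)} = \left(-2315\right) \left(- \frac{1}{1918}\right) - \frac{3392}{44} = \frac{2315}{1918} - \frac{848}{11} = - \frac{1600999}{21098}$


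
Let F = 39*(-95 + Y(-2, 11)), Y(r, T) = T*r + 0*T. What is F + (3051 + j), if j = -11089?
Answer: -12601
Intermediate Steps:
Y(r, T) = T*r (Y(r, T) = T*r + 0 = T*r)
F = -4563 (F = 39*(-95 + 11*(-2)) = 39*(-95 - 22) = 39*(-117) = -4563)
F + (3051 + j) = -4563 + (3051 - 11089) = -4563 - 8038 = -12601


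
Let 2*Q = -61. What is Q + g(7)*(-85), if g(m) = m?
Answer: -1251/2 ≈ -625.50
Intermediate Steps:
Q = -61/2 (Q = (1/2)*(-61) = -61/2 ≈ -30.500)
Q + g(7)*(-85) = -61/2 + 7*(-85) = -61/2 - 595 = -1251/2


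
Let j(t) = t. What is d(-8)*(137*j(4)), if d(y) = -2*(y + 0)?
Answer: 8768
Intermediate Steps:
d(y) = -2*y
d(-8)*(137*j(4)) = (-2*(-8))*(137*4) = 16*548 = 8768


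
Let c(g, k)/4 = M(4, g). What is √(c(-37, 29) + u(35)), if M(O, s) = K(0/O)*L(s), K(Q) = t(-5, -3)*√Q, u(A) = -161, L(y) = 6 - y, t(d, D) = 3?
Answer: I*√161 ≈ 12.689*I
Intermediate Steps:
K(Q) = 3*√Q
M(O, s) = 0 (M(O, s) = (3*√(0/O))*(6 - s) = (3*√0)*(6 - s) = (3*0)*(6 - s) = 0*(6 - s) = 0)
c(g, k) = 0 (c(g, k) = 4*0 = 0)
√(c(-37, 29) + u(35)) = √(0 - 161) = √(-161) = I*√161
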